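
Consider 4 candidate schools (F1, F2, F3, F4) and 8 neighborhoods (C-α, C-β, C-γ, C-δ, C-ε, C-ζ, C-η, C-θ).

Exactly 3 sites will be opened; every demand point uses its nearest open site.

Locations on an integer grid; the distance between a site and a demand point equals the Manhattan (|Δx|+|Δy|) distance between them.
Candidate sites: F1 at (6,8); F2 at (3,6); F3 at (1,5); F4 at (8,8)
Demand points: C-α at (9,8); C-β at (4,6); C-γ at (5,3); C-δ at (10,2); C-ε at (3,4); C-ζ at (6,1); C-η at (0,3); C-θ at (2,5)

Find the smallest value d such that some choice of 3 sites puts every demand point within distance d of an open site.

Open {F1, F2, F4}.
  Farthest demand point is C-δ at distance 8 (to F4); all others are ≤ 8.
With {F1, F3, F4} the worst case is 8.
With {F2, F3, F4} the worst case is 8.
No size-3 selection achieves below 8.

8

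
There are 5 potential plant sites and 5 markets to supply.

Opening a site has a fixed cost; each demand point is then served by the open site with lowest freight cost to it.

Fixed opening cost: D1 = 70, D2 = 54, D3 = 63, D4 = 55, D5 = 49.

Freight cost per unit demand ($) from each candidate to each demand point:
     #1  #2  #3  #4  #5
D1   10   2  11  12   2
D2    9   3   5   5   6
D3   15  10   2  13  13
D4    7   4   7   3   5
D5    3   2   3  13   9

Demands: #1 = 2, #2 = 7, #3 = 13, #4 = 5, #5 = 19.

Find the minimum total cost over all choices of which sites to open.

Open {D4, D5}: assign each demand point to its cheapest open site.
  #1→D5 2×3=6, #2→D5 7×2=14, #3→D5 13×3=39, #4→D4 5×3=15, #5→D4 19×5=95
  freight cost 169, fixed 104 → total 273.
Compare {D1, D5}: freight cost 157 + fixed 119 = 276.
Compare {D1, D2}: freight cost 160 + fixed 124 = 284.
Compare {D1, D4, D5}: freight cost 112 + fixed 174 = 286.
All other subsets cost ≥ 276. Minimum total cost: 273.

273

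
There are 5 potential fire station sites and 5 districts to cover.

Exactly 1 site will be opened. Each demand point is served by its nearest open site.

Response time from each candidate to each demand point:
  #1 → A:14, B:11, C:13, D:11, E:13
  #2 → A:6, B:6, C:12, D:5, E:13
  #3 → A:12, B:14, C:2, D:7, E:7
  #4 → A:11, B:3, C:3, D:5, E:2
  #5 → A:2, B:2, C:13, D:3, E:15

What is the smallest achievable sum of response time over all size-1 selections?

Open {#4}.
  A→#4 11, B→#4 3, C→#4 3, D→#4 5, E→#4 2  ⇒ total 24.
Compare {#5}: total 35.
Compare {#2}: total 42.
No size-1 selection does better; minimum is 24.

24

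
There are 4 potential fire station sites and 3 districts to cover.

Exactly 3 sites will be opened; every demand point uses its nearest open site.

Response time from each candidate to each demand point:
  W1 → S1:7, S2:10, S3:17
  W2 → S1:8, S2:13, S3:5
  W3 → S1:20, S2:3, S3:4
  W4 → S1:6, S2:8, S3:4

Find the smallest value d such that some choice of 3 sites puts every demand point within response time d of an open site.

Open {W1, W3, W4}.
  Farthest demand point is S1 at response time 6 (to W4); all others are ≤ 6.
With {W2, W3, W4} the worst case is 6.
With {W1, W2, W3} the worst case is 7.
No size-3 selection achieves below 6.

6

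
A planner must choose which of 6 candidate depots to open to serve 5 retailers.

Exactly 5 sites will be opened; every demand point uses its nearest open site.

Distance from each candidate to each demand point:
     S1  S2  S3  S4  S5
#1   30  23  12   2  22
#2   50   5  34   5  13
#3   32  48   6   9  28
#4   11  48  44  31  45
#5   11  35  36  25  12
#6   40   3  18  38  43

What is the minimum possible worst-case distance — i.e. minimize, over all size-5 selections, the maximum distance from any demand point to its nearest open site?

12

Open {#1, #2, #3, #4, #5}.
  Farthest demand point is S5 at distance 12 (to #5); all others are ≤ 12.
With {#1, #2, #3, #5, #6} the worst case is 12.
With {#1, #2, #4, #5, #6} the worst case is 12.
No size-5 selection achieves below 12.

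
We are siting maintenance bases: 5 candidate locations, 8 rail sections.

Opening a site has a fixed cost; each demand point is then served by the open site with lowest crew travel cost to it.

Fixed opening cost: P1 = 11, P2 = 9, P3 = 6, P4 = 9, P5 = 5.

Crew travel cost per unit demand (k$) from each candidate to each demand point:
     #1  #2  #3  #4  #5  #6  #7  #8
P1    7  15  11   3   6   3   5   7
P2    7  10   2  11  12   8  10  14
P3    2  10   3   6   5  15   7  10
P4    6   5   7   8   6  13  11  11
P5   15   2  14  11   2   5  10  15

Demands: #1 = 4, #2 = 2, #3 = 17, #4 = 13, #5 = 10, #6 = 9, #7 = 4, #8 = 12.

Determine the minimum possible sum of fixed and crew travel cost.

Open {P1, P2, P3, P5}: assign each demand point to its cheapest open site.
  #1→P3 4×2=8, #2→P5 2×2=4, #3→P2 17×2=34, #4→P1 13×3=39, #5→P5 10×2=20, #6→P1 9×3=27, #7→P1 4×5=20, #8→P1 12×7=84
  crew travel cost 236, fixed 31 → total 267.
Compare {P1, P3, P5}: crew travel cost 253 + fixed 22 = 275.
Compare {P1, P2, P3, P4, P5}: crew travel cost 236 + fixed 40 = 276.
Compare {P1, P2, P5}: crew travel cost 256 + fixed 25 = 281.
All other subsets cost ≥ 275. Minimum total cost: 267.

267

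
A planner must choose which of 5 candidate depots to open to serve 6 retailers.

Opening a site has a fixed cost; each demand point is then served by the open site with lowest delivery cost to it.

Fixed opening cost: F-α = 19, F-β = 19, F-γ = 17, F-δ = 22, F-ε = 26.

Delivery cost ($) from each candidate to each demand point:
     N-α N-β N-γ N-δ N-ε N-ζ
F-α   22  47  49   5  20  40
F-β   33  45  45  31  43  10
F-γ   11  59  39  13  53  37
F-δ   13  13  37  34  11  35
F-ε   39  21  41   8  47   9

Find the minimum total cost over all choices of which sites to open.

Open {F-δ, F-ε}: assign each demand point to its cheapest open site.
  N-α→F-δ 13, N-β→F-δ 13, N-γ→F-δ 37, N-δ→F-ε 8, N-ε→F-δ 11, N-ζ→F-ε 9
  delivery cost 91, fixed 48 → total 139.
Compare {F-α, F-β, F-δ}: delivery cost 89 + fixed 60 = 149.
Compare {F-β, F-γ, F-δ}: delivery cost 95 + fixed 58 = 153.
Compare {F-γ, F-δ, F-ε}: delivery cost 89 + fixed 65 = 154.
All other subsets cost ≥ 149. Minimum total cost: 139.

139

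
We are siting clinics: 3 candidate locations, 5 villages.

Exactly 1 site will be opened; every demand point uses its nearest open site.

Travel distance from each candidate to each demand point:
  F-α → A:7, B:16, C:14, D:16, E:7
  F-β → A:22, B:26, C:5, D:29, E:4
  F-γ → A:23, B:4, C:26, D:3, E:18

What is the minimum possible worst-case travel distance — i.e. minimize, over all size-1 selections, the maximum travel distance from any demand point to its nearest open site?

Open {F-α}.
  Farthest demand point is B at travel distance 16 (to F-α); all others are ≤ 16.
With {F-γ} the worst case is 26.
With {F-β} the worst case is 29.
No size-1 selection achieves below 16.

16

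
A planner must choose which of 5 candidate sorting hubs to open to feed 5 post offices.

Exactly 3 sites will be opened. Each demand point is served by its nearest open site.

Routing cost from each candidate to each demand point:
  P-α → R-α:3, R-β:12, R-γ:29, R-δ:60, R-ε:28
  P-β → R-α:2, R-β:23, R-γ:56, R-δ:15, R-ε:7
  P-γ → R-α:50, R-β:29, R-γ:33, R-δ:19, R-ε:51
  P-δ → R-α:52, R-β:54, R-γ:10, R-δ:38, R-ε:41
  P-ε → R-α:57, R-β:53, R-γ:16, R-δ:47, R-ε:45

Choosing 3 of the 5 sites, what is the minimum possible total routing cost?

46

Open {P-α, P-β, P-δ}.
  R-α→P-β 2, R-β→P-α 12, R-γ→P-δ 10, R-δ→P-β 15, R-ε→P-β 7  ⇒ total 46.
Compare {P-α, P-β, P-ε}: total 52.
Compare {P-β, P-γ, P-δ}: total 57.
No size-3 selection does better; minimum is 46.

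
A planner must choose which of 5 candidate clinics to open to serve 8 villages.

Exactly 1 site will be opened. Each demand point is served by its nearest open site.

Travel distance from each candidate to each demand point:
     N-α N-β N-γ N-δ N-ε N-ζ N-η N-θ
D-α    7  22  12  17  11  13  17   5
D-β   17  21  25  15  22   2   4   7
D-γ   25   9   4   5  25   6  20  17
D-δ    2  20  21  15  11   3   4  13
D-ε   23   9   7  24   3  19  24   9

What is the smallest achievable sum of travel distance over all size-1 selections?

89

Open {D-δ}.
  N-α→D-δ 2, N-β→D-δ 20, N-γ→D-δ 21, N-δ→D-δ 15, N-ε→D-δ 11, N-ζ→D-δ 3, N-η→D-δ 4, N-θ→D-δ 13  ⇒ total 89.
Compare {D-α}: total 104.
Compare {D-γ}: total 111.
No size-1 selection does better; minimum is 89.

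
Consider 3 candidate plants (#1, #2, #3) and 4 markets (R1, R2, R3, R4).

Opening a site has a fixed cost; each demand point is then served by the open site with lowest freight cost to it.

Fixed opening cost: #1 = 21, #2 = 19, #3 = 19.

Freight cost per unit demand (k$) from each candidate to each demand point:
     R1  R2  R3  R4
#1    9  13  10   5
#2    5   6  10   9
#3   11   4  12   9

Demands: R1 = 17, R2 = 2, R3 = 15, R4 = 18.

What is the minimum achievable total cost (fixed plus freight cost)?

Open {#1, #2}: assign each demand point to its cheapest open site.
  R1→#2 17×5=85, R2→#2 2×6=12, R3→#1 15×10=150, R4→#1 18×5=90
  freight cost 337, fixed 40 → total 377.
Compare {#1, #2, #3}: freight cost 333 + fixed 59 = 392.
Compare {#2}: freight cost 409 + fixed 19 = 428.
Compare {#1}: freight cost 419 + fixed 21 = 440.
All other subsets cost ≥ 392. Minimum total cost: 377.

377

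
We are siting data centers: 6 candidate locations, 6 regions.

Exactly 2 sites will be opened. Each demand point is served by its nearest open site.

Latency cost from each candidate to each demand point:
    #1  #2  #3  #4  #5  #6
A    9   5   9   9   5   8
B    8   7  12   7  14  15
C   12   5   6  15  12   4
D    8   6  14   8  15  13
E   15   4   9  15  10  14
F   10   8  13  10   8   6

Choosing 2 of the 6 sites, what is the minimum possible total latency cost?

38

Open {A, C}.
  #1→A 9, #2→A 5, #3→C 6, #4→A 9, #5→A 5, #6→C 4  ⇒ total 38.
Compare {A, B}: total 42.
Compare {B, C}: total 42.
No size-2 selection does better; minimum is 38.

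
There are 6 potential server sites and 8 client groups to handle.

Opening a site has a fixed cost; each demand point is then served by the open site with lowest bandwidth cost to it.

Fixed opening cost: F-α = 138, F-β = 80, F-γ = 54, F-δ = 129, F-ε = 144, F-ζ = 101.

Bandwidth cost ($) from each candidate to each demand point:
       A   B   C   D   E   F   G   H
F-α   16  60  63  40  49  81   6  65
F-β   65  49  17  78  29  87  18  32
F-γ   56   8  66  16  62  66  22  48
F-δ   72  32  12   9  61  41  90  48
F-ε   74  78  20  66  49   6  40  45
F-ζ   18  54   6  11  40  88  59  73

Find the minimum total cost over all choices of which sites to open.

Open {F-γ, F-ζ}: assign each demand point to its cheapest open site.
  A→F-ζ 18, B→F-γ 8, C→F-ζ 6, D→F-ζ 11, E→F-ζ 40, F→F-γ 66, G→F-γ 22, H→F-γ 48
  bandwidth cost 219, fixed 155 → total 374.
Compare {F-β, F-γ}: bandwidth cost 242 + fixed 134 = 376.
Compare {F-γ}: bandwidth cost 344 + fixed 54 = 398.
Compare {F-γ, F-ε}: bandwidth cost 222 + fixed 198 = 420.
All other subsets cost ≥ 376. Minimum total cost: 374.

374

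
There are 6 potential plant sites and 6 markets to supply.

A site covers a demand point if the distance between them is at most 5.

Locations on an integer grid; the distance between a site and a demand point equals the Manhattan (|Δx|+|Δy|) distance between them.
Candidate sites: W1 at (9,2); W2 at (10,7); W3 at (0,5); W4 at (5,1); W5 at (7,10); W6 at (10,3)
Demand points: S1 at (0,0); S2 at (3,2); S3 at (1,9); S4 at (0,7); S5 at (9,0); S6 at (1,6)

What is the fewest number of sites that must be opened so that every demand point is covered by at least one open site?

2

Coverage sets (demand points within 5 of each site):
  W1: {S5}
  W2: {}
  W3: {S1, S3, S4, S6}
  W4: {S2, S5}
  W5: {}
  W6: {S5}
No single site covers all 6 demand points.
But {W3, W4} covers everything, so the minimum is 2.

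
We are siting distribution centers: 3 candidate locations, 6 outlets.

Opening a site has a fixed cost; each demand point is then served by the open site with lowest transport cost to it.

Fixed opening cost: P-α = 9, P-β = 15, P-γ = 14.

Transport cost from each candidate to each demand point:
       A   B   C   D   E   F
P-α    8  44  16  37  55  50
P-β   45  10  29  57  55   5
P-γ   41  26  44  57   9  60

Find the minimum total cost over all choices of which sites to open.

Open {P-α, P-β, P-γ}: assign each demand point to its cheapest open site.
  A→P-α 8, B→P-β 10, C→P-α 16, D→P-α 37, E→P-γ 9, F→P-β 5
  transport cost 85, fixed 38 → total 123.
Compare {P-α, P-β}: transport cost 131 + fixed 24 = 155.
Compare {P-α, P-γ}: transport cost 146 + fixed 23 = 169.
Compare {P-β, P-γ}: transport cost 151 + fixed 29 = 180.
All other subsets cost ≥ 155. Minimum total cost: 123.

123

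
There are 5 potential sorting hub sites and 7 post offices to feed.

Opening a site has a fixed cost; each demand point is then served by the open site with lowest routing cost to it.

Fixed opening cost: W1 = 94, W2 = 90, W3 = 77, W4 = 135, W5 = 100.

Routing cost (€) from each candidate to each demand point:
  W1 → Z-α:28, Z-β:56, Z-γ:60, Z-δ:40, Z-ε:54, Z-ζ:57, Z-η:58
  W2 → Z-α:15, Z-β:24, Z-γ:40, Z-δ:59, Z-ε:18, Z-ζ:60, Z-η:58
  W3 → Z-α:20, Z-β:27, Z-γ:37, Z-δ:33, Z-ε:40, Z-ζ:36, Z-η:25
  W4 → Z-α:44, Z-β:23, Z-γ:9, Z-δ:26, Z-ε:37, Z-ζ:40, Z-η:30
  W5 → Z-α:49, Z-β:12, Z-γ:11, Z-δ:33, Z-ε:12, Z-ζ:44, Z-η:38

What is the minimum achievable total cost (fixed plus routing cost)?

295

Open {W3}: assign each demand point to its cheapest open site.
  Z-α→W3 20, Z-β→W3 27, Z-γ→W3 37, Z-δ→W3 33, Z-ε→W3 40, Z-ζ→W3 36, Z-η→W3 25
  routing cost 218, fixed 77 → total 295.
Compare {W5}: routing cost 199 + fixed 100 = 299.
Compare {W3, W5}: routing cost 149 + fixed 177 = 326.
Compare {W4}: routing cost 209 + fixed 135 = 344.
All other subsets cost ≥ 299. Minimum total cost: 295.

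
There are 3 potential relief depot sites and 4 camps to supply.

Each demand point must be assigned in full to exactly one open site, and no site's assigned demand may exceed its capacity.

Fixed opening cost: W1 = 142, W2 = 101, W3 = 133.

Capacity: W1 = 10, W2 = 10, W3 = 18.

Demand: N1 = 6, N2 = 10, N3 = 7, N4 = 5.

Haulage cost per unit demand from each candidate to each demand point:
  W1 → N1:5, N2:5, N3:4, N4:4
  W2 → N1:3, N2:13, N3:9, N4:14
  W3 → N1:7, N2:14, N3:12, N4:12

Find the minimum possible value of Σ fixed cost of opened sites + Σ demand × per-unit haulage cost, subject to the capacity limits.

Open {W1, W3}; cheapest assignment that respects the capacities:
  W1 (cap 10, load 10): N2 — cost 10×5 = 50
  W3 (cap 18, load 18): N1, N3, N4 — cost 6×7 + 7×12 + 5×12 = 186
  Shipping 236, fixed 275 → total 511.
  Any other capacity-feasible assignment to {W1, W3} ships for at least 236.
Compare {W2, W3}: its best feasible assignment gives total 550.
Compare {W1, W2, W3}: its best feasible assignment gives total 588.
Every other set of open sites that can feasibly serve all demand totals ≥ 550 even under its best assignment. Minimum: 511.

511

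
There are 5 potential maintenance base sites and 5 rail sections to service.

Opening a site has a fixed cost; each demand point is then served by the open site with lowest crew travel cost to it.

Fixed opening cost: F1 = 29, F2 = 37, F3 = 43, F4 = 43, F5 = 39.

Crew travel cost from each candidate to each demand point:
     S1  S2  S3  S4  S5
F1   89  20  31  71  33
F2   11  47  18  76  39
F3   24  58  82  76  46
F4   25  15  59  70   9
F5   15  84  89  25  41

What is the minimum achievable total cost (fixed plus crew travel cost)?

Open {F1, F5}: assign each demand point to its cheapest open site.
  S1→F5 15, S2→F1 20, S3→F1 31, S4→F5 25, S5→F1 33
  crew travel cost 124, fixed 68 → total 192.
Compare {F2, F4, F5}: crew travel cost 78 + fixed 119 = 197.
Compare {F2, F4}: crew travel cost 123 + fixed 80 = 203.
Compare {F4, F5}: crew travel cost 123 + fixed 82 = 205.
All other subsets cost ≥ 197. Minimum total cost: 192.

192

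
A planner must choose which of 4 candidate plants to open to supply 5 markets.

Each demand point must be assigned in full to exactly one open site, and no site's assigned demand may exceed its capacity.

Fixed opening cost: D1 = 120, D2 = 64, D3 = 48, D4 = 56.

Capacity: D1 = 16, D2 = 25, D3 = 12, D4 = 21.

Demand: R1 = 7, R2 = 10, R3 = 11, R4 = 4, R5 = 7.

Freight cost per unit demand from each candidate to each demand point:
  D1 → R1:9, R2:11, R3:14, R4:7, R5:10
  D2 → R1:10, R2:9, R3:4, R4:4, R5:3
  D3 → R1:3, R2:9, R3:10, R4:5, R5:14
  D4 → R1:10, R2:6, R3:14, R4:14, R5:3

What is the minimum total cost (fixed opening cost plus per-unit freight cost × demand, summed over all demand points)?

330

Open {D2, D3, D4}; cheapest assignment that respects the capacities:
  D2 (cap 25, load 22): R3, R4, R5 — cost 11×4 + 4×4 + 7×3 = 81
  D3 (cap 12, load 7): R1 — cost 7×3 = 21
  D4 (cap 21, load 10): R2 — cost 10×6 = 60
  Shipping 162, fixed 168 → total 330.
  Any other capacity-feasible assignment to {D2, D3, D4} ships for at least 162.
Compare {D2, D4}: its best feasible assignment gives total 331.
Compare {D1, D2, D3}: its best feasible assignment gives total 444.
Every other set of open sites that can feasibly serve all demand totals ≥ 331 even under its best assignment. Minimum: 330.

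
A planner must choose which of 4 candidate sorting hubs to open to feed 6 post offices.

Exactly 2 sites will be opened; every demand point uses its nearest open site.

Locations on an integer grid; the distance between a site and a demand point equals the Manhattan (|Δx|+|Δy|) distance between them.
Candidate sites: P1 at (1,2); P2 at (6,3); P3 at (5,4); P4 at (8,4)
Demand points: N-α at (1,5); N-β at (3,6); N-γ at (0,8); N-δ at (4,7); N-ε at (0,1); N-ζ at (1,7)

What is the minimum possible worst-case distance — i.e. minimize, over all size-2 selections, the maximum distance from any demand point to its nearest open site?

Open {P1, P2}.
  Farthest demand point is N-γ at distance 7 (to P1); all others are ≤ 7.
With {P1, P3} the worst case is 7.
With {P1, P4} the worst case is 7.
No size-2 selection achieves below 7.

7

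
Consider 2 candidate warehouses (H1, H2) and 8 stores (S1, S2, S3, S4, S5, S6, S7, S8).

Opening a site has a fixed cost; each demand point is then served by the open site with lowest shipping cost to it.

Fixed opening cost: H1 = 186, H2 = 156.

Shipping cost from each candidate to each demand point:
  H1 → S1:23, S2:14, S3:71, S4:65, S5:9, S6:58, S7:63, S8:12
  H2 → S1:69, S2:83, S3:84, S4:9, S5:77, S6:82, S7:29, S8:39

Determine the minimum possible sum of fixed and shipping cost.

501

Open {H1}: assign each demand point to its cheapest open site.
  S1→H1 23, S2→H1 14, S3→H1 71, S4→H1 65, S5→H1 9, S6→H1 58, S7→H1 63, S8→H1 12
  shipping cost 315, fixed 186 → total 501.
Compare {H1, H2}: shipping cost 225 + fixed 342 = 567.
Compare {H2}: shipping cost 472 + fixed 156 = 628.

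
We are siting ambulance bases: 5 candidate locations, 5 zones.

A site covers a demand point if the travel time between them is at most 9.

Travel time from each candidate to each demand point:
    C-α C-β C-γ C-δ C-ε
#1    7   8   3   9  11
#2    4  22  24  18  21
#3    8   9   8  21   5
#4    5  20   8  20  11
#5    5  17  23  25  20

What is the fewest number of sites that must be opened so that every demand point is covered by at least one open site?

2

Coverage sets (demand points within 9 of each site):
  #1: {C-α, C-β, C-γ, C-δ}
  #2: {C-α}
  #3: {C-α, C-β, C-γ, C-ε}
  #4: {C-α, C-γ}
  #5: {C-α}
No single site covers all 5 demand points.
But {#1, #3} covers everything, so the minimum is 2.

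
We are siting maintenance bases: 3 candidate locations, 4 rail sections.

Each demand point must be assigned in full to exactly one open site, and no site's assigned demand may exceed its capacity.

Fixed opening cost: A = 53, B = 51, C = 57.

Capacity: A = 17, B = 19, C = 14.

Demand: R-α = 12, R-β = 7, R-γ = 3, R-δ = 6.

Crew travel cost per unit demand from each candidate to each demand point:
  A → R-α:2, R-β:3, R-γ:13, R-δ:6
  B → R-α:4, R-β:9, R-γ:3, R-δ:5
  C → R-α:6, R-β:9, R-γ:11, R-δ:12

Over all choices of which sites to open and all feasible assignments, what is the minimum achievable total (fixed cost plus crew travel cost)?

Open {A, B}; cheapest assignment that respects the capacities:
  A (cap 17, load 13): R-β, R-δ — cost 7×3 + 6×6 = 57
  B (cap 19, load 15): R-α, R-γ — cost 12×4 + 3×3 = 57
  Shipping 114, fixed 104 → total 218.
  Any other capacity-feasible assignment to {A, B} ships for at least 114.
Compare {A, B, C}: its best feasible assignment gives total 275.
Compare {A, C}: its best feasible assignment gives total 278.
Every other set of open sites that can feasibly serve all demand totals ≥ 275 even under its best assignment. Minimum: 218.

218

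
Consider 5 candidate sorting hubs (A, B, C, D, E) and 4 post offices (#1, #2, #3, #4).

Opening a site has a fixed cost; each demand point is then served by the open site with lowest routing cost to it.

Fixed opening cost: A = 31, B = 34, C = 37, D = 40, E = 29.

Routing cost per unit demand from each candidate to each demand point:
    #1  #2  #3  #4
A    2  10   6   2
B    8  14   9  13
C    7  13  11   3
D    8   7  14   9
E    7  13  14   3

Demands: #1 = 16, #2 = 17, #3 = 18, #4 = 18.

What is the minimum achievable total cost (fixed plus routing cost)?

Open {A, D}: assign each demand point to its cheapest open site.
  #1→A 16×2=32, #2→D 17×7=119, #3→A 18×6=108, #4→A 18×2=36
  routing cost 295, fixed 71 → total 366.
Compare {A}: routing cost 346 + fixed 31 = 377.
Compare {A, D, E}: routing cost 295 + fixed 100 = 395.
Compare {A, B, D}: routing cost 295 + fixed 105 = 400.
All other subsets cost ≥ 377. Minimum total cost: 366.

366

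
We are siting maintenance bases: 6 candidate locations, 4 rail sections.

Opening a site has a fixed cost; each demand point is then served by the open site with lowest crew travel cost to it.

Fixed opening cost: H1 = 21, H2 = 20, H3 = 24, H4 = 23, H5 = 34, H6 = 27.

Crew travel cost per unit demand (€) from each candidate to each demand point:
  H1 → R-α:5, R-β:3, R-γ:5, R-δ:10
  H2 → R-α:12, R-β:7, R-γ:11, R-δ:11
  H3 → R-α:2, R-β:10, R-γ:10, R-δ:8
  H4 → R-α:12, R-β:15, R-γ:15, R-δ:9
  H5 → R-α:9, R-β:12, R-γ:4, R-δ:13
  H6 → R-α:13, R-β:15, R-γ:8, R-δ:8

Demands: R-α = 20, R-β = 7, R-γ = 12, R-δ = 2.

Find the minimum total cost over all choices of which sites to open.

Open {H1, H3}: assign each demand point to its cheapest open site.
  R-α→H3 20×2=40, R-β→H1 7×3=21, R-γ→H1 12×5=60, R-δ→H3 2×8=16
  crew travel cost 137, fixed 45 → total 182.
Compare {H1, H2, H3}: crew travel cost 137 + fixed 65 = 202.
Compare {H1, H3, H5}: crew travel cost 125 + fixed 79 = 204.
Compare {H1, H3, H4}: crew travel cost 137 + fixed 68 = 205.
All other subsets cost ≥ 202. Minimum total cost: 182.

182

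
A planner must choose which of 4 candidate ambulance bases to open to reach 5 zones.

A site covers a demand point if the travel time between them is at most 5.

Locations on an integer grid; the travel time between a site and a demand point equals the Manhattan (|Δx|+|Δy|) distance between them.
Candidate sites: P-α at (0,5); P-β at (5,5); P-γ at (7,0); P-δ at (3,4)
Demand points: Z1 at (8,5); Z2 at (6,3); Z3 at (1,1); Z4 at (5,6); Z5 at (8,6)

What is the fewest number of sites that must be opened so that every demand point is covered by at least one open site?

2

Coverage sets (demand points within 5 of each site):
  P-α: {Z3}
  P-β: {Z1, Z2, Z4, Z5}
  P-γ: {Z2}
  P-δ: {Z2, Z3, Z4}
No single site covers all 5 demand points.
But {P-α, P-β} covers everything, so the minimum is 2.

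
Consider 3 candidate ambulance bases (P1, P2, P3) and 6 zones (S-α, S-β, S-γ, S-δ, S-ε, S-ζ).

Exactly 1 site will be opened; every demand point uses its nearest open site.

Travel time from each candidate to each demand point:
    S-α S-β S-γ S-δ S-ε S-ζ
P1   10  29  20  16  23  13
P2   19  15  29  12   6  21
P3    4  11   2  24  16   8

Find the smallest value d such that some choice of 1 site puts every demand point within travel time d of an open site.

Open {P3}.
  Farthest demand point is S-δ at travel time 24 (to P3); all others are ≤ 24.
With {P1} the worst case is 29.
With {P2} the worst case is 29.
No size-1 selection achieves below 24.

24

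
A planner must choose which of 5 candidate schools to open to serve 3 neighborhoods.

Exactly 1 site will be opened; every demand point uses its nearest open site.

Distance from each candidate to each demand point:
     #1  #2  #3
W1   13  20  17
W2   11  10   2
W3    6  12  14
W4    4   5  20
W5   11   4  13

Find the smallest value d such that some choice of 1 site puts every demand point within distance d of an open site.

Open {W2}.
  Farthest demand point is #1 at distance 11 (to W2); all others are ≤ 11.
With {W5} the worst case is 13.
With {W3} the worst case is 14.
No size-1 selection achieves below 11.

11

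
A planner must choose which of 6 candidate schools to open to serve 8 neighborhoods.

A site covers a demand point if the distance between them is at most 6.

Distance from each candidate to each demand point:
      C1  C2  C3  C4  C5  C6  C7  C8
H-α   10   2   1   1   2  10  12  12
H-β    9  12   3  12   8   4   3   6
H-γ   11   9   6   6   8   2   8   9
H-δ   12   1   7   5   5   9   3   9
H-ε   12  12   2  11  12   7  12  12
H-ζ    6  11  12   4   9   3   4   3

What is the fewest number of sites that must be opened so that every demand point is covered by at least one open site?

2

Coverage sets (demand points within 6 of each site):
  H-α: {C2, C3, C4, C5}
  H-β: {C3, C6, C7, C8}
  H-γ: {C3, C4, C6}
  H-δ: {C2, C4, C5, C7}
  H-ε: {C3}
  H-ζ: {C1, C4, C6, C7, C8}
No single site covers all 8 demand points.
But {H-α, H-ζ} covers everything, so the minimum is 2.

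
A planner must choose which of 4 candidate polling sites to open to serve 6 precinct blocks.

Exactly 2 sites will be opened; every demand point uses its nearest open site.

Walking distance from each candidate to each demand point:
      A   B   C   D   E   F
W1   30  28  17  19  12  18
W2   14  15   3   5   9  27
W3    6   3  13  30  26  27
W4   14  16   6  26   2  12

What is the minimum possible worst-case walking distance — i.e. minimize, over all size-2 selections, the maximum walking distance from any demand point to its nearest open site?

Open {W2, W4}.
  Farthest demand point is B at walking distance 15 (to W2); all others are ≤ 15.
With {W1, W2} the worst case is 18.
With {W1, W3} the worst case is 19.
No size-2 selection achieves below 15.

15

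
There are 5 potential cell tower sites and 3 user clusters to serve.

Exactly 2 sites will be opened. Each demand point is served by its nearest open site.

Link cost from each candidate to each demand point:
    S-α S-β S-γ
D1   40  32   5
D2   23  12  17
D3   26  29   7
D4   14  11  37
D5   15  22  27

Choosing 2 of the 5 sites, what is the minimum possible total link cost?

30

Open {D1, D4}.
  S-α→D4 14, S-β→D4 11, S-γ→D1 5  ⇒ total 30.
Compare {D3, D4}: total 32.
Compare {D1, D2}: total 40.
No size-2 selection does better; minimum is 30.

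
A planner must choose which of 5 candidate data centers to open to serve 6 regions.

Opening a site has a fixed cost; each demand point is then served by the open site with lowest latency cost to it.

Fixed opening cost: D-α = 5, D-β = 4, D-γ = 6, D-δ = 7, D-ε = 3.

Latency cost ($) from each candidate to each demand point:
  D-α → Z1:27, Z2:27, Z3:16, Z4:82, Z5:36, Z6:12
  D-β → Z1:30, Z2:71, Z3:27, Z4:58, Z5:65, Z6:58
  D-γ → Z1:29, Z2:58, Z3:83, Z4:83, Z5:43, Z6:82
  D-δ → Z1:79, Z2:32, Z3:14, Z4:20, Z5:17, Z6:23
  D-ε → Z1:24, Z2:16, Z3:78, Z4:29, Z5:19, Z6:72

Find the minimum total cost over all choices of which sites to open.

118

Open {D-α, D-δ, D-ε}: assign each demand point to its cheapest open site.
  Z1→D-ε 24, Z2→D-ε 16, Z3→D-δ 14, Z4→D-δ 20, Z5→D-δ 17, Z6→D-α 12
  latency cost 103, fixed 15 → total 118.
Compare {D-α, D-β, D-δ, D-ε}: latency cost 103 + fixed 19 = 122.
Compare {D-α, D-ε}: latency cost 116 + fixed 8 = 124.
Compare {D-δ, D-ε}: latency cost 114 + fixed 10 = 124.
All other subsets cost ≥ 122. Minimum total cost: 118.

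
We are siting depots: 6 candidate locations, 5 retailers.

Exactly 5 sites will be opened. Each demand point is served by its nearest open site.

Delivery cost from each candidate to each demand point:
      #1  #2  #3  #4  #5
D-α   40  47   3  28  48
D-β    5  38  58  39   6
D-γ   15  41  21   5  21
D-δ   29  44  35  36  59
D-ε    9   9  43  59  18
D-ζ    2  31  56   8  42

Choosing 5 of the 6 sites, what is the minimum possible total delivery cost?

Open {D-α, D-β, D-γ, D-ε, D-ζ}.
  #1→D-ζ 2, #2→D-ε 9, #3→D-α 3, #4→D-γ 5, #5→D-β 6  ⇒ total 25.
Compare {D-α, D-β, D-γ, D-δ, D-ε}: total 28.
Compare {D-α, D-β, D-δ, D-ε, D-ζ}: total 28.
No size-5 selection does better; minimum is 25.

25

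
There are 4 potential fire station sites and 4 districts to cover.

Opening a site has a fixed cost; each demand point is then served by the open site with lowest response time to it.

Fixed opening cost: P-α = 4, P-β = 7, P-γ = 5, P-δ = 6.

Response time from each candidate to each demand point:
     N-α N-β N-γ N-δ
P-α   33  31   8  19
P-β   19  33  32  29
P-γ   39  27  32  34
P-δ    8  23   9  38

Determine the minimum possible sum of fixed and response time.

Open {P-α, P-δ}: assign each demand point to its cheapest open site.
  N-α→P-δ 8, N-β→P-δ 23, N-γ→P-α 8, N-δ→P-α 19
  response time 58, fixed 10 → total 68.
Compare {P-α, P-γ, P-δ}: response time 58 + fixed 15 = 73.
Compare {P-α, P-β, P-δ}: response time 58 + fixed 17 = 75.
Compare {P-α, P-β, P-γ, P-δ}: response time 58 + fixed 22 = 80.
All other subsets cost ≥ 73. Minimum total cost: 68.

68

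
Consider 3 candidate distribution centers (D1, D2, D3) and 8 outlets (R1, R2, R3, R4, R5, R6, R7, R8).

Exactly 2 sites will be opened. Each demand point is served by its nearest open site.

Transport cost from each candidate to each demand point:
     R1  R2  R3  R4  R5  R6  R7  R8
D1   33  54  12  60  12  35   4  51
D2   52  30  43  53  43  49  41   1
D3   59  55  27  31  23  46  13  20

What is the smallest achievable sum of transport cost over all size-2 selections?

180

Open {D1, D2}.
  R1→D1 33, R2→D2 30, R3→D1 12, R4→D2 53, R5→D1 12, R6→D1 35, R7→D1 4, R8→D2 1  ⇒ total 180.
Compare {D1, D3}: total 201.
Compare {D2, D3}: total 223.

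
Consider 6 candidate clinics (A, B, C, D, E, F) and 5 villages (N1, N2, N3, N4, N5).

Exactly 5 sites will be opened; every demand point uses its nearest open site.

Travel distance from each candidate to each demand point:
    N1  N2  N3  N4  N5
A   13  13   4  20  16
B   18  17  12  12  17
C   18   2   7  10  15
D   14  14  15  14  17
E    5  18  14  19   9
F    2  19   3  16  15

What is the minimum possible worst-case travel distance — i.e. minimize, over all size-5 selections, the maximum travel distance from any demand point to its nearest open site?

10

Open {A, B, C, D, E}.
  Farthest demand point is N4 at travel distance 10 (to C); all others are ≤ 10.
With {A, B, C, E, F} the worst case is 10.
With {A, C, D, E, F} the worst case is 10.
No size-5 selection achieves below 10.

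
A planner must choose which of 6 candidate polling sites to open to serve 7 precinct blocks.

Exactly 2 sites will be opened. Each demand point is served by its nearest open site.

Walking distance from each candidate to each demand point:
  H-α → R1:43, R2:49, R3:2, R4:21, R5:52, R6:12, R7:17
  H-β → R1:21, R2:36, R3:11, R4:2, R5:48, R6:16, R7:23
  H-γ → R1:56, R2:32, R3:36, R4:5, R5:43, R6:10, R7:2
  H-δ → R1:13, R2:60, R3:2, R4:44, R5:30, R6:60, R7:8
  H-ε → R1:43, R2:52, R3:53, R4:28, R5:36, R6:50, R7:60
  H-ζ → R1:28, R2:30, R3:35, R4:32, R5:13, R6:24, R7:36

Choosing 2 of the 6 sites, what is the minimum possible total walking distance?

94

Open {H-γ, H-δ}.
  R1→H-δ 13, R2→H-γ 32, R3→H-δ 2, R4→H-γ 5, R5→H-δ 30, R6→H-γ 10, R7→H-γ 2  ⇒ total 94.
Compare {H-β, H-δ}: total 107.
Compare {H-β, H-ζ}: total 116.
No size-2 selection does better; minimum is 94.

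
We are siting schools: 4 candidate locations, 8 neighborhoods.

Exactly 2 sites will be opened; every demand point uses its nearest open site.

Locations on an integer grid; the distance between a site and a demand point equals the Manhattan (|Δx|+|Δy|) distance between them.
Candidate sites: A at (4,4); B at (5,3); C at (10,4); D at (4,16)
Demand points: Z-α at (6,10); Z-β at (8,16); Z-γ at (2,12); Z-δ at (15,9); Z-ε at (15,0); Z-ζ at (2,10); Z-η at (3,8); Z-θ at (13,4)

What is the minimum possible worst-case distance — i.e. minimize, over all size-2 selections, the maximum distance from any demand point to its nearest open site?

10

Open {C, D}.
  Farthest demand point is Z-δ at distance 10 (to C); all others are ≤ 10.
With {A, C} the worst case is 14.
With {B, C} the worst case is 14.
No size-2 selection achieves below 10.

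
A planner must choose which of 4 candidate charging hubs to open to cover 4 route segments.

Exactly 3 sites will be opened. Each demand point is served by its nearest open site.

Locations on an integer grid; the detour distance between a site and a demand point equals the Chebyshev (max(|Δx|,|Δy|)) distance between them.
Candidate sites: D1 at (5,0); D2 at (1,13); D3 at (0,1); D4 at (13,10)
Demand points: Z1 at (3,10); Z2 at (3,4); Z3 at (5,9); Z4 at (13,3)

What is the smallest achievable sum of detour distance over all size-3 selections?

17

Open {D2, D3, D4}.
  Z1→D2 3, Z2→D3 3, Z3→D2 4, Z4→D4 7  ⇒ total 17.
Compare {D1, D2, D3}: total 18.
Compare {D1, D2, D4}: total 18.
No size-3 selection does better; minimum is 17.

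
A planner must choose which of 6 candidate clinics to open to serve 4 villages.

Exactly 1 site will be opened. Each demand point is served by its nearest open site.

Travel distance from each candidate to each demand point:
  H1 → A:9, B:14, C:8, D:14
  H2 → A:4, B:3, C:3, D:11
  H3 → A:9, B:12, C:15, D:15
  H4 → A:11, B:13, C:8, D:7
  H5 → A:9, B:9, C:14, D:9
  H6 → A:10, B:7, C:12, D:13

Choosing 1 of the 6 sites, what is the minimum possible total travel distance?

Open {H2}.
  A→H2 4, B→H2 3, C→H2 3, D→H2 11  ⇒ total 21.
Compare {H4}: total 39.
Compare {H5}: total 41.
No size-1 selection does better; minimum is 21.

21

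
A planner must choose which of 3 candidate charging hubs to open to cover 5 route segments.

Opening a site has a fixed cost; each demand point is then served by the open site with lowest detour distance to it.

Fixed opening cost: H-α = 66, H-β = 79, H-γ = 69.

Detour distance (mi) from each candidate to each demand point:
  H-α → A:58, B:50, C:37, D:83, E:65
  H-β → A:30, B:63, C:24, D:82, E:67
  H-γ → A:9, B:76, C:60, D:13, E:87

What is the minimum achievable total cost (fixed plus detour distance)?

Open {H-α, H-γ}: assign each demand point to its cheapest open site.
  A→H-γ 9, B→H-α 50, C→H-α 37, D→H-γ 13, E→H-α 65
  detour distance 174, fixed 135 → total 309.
Compare {H-γ}: detour distance 245 + fixed 69 = 314.
Compare {H-β, H-γ}: detour distance 176 + fixed 148 = 324.
Compare {H-β}: detour distance 266 + fixed 79 = 345.
All other subsets cost ≥ 314. Minimum total cost: 309.

309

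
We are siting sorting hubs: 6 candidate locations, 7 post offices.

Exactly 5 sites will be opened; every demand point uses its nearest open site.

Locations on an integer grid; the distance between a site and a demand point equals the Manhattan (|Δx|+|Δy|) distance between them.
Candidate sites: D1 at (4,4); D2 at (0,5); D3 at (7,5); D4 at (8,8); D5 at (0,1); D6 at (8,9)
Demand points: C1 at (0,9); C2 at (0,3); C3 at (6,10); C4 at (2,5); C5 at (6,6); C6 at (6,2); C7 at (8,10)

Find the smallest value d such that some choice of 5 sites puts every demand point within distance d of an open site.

Open {D1, D2, D3, D4, D5}.
  Farthest demand point is C1 at distance 4 (to D2); all others are ≤ 4.
With {D1, D2, D3, D4, D6} the worst case is 4.
With {D1, D2, D3, D5, D6} the worst case is 4.
No size-5 selection achieves below 4.

4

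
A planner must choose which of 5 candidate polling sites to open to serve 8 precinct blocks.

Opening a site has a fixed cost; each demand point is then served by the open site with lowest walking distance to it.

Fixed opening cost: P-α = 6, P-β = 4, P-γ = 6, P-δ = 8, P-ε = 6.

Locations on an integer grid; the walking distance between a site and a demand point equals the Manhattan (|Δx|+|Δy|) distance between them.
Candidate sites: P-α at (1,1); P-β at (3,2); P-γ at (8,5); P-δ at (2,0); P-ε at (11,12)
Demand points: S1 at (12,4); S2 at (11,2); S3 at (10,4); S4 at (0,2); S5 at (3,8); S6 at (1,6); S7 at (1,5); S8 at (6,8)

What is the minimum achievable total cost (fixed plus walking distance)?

Open {P-β, P-γ}: assign each demand point to its cheapest open site.
  S1→P-γ 5, S2→P-γ 6, S3→P-γ 3, S4→P-β 3, S5→P-β 6, S6→P-β 6, S7→P-β 5, S8→P-γ 5
  walking distance 39, fixed 10 → total 49.
Compare {P-α, P-γ}: walking distance 38 + fixed 12 = 50.
Compare {P-α, P-β, P-γ}: walking distance 36 + fixed 16 = 52.
Compare {P-β, P-γ, P-ε}: walking distance 39 + fixed 16 = 55.
All other subsets cost ≥ 50. Minimum total cost: 49.

49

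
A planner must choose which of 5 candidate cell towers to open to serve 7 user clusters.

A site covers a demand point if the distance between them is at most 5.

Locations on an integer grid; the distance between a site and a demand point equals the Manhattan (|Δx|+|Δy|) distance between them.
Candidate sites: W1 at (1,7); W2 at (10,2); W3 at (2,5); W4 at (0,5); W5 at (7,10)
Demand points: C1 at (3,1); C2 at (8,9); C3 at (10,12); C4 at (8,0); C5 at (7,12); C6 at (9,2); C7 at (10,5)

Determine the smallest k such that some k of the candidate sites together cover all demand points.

3

Coverage sets (demand points within 5 of each site):
  W1: {}
  W2: {C4, C6, C7}
  W3: {C1}
  W4: {}
  W5: {C2, C3, C5}
No 2 sites suffice: every size-2 union leaves at least one demand point uncovered.
But {W2, W3, W5} covers everything, so the minimum is 3.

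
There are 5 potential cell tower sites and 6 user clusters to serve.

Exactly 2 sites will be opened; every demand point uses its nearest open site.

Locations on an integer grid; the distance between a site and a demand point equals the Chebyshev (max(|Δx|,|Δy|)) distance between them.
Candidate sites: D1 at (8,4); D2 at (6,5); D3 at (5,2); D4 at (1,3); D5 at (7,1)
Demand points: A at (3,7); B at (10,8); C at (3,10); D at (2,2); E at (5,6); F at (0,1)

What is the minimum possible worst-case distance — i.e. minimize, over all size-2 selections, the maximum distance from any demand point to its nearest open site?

Open {D2, D3}.
  Farthest demand point is C at distance 5 (to D2); all others are ≤ 5.
With {D2, D4} the worst case is 5.
With {D1, D2} the worst case is 6.
No size-2 selection achieves below 5.

5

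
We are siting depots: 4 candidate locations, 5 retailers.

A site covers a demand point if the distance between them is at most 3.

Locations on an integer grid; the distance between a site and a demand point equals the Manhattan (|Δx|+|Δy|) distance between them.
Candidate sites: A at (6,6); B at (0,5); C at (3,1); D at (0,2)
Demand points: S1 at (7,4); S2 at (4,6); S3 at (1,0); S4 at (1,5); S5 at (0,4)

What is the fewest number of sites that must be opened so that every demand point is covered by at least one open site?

3

Coverage sets (demand points within 3 of each site):
  A: {S1, S2}
  B: {S4, S5}
  C: {S3}
  D: {S3, S5}
No 2 sites suffice: every size-2 union leaves at least one demand point uncovered.
But {A, B, C} covers everything, so the minimum is 3.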